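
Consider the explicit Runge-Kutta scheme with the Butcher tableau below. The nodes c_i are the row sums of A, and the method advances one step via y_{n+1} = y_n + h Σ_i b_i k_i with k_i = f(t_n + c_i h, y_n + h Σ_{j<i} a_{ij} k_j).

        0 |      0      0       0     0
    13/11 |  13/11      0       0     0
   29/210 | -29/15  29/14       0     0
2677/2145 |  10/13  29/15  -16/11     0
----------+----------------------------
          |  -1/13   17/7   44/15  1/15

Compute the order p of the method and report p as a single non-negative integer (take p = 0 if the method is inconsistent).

0

b = (-1/13, 17/7, 44/15, 1/15)
c = (0, 13/11, 29/210, 2677/2145)
Ac = (0, 0, 377/154, 2407/1155)
Σ b_i: (-1/13)·1 + 17/7·1 + 44/15·1 + 1/15·1 = 487/91 ≠ 1 ⇒ order 0.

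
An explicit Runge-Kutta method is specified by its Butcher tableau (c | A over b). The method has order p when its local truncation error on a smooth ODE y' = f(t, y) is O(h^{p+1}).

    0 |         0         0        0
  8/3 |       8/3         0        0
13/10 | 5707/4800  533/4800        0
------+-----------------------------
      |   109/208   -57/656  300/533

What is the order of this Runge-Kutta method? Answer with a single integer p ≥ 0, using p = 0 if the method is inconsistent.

3

b = (109/208, -57/656, 300/533)
c = (0, 8/3, 13/10)
Ac = (0, 0, 533/1800)
Σ b_i: 109/208·1 + (-57/656)·1 + 300/533·1 = 1 ✓
b·c: (-57/656)·8/3 + 300/533·13/10 = 1/2 ✓
b·c²: (-57/656)·64/9 + 300/533·169/100 = 1/3 ✓
b·Ac: 300/533·533/1800 = 1/6 ✓; 3 stages ⇒ order 3.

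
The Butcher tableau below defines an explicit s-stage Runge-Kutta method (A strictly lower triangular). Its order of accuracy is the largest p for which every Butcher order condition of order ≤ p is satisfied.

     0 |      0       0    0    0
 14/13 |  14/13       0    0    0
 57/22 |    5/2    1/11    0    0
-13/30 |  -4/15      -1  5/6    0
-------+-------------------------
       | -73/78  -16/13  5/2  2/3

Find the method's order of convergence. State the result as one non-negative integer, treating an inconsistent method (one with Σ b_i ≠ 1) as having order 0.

1

b = (-73/78, -16/13, 5/2, 2/3)
c = (0, 14/13, 57/22, -13/30)
Ac = (0, 0, 14/143, 619/572)
Σ b_i: (-73/78)·1 + (-16/13)·1 + 5/2·1 + 2/3·1 = 1 ✓
b·c: (-16/13)·14/13 + 5/2·57/22 + 2/3·(-13/30) = 1627237/334620 ≠ 1/2 ⇒ order 1.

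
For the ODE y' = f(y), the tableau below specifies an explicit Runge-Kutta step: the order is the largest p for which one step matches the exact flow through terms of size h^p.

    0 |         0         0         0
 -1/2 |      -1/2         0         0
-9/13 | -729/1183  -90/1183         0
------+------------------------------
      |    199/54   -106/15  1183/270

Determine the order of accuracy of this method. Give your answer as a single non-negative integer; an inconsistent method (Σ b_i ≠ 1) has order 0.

b = (199/54, -106/15, 1183/270)
c = (0, -1/2, -9/13)
Ac = (0, 0, 45/1183)
Σ b_i: 199/54·1 + (-106/15)·1 + 1183/270·1 = 1 ✓
b·c: (-106/15)·(-1/2) + 1183/270·(-9/13) = 1/2 ✓
b·c²: (-106/15)·1/4 + 1183/270·81/169 = 1/3 ✓
b·Ac: 1183/270·45/1183 = 1/6 ✓; 3 stages ⇒ order 3.

3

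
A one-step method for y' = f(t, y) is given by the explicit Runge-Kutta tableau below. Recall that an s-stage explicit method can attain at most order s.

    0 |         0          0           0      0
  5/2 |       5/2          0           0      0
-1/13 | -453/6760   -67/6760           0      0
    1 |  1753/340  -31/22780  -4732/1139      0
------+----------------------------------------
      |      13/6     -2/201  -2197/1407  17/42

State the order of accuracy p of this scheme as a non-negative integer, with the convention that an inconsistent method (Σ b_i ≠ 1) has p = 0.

4

b = (13/6, -2/201, -2197/1407, 17/42)
c = (0, 5/2, -1/13, 1)
Ac = (0, 0, -67/2704, 43/136)
Σ b_i: 13/6·1 + (-2/201)·1 + (-2197/1407)·1 + 17/42·1 = 1 ✓
b·c: (-2/201)·5/2 + (-2197/1407)·(-1/13) + 17/42·1 = 1/2 ✓
b·c²: (-2/201)·25/4 + (-2197/1407)·1/169 + 17/42·1 = 1/3 ✓
b·Ac: (-2197/1407)·(-67/2704) + 17/42·43/136 = 1/6 ✓
b·c³: (-2/201)·125/8 + (-2197/1407)·(-1/2197) + 17/42·1 = 1/4 ✓
b·(c∘Ac): (-2197/1407)·67/35152 + 17/42·43/136 = 1/8 ✓
b·Ac²: (-2197/1407)·(-335/5408) + 17/42·(-9/272) = 1/12 ✓
b·A²c: 17/42·7/68 = 1/24 ✓; 4 stages ⇒ order 4.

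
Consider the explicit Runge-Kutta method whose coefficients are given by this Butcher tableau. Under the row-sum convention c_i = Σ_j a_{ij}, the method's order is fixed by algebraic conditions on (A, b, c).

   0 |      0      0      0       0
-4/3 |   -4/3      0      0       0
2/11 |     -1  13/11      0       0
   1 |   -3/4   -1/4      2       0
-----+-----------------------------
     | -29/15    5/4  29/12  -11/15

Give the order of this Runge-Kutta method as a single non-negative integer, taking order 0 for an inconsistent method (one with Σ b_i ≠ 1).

b = (-29/15, 5/4, 29/12, -11/15)
c = (0, -4/3, 2/11, 1)
Ac = (0, 0, -52/33, 23/33)
Σ b_i: (-29/15)·1 + 5/4·1 + 29/12·1 + (-11/15)·1 = 1 ✓
b·c: 5/4·(-4/3) + 29/12·2/11 + (-11/15)·1 = -647/330 ≠ 1/2 ⇒ order 1.

1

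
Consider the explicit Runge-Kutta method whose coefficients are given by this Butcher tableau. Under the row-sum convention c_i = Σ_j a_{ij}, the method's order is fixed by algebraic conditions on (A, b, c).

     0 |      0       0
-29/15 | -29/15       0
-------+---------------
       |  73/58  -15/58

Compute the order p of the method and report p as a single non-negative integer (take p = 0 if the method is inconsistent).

b = (73/58, -15/58)
c = (0, -29/15)
Σ b_i: 73/58·1 + (-15/58)·1 = 1 ✓
b·c: (-15/58)·(-29/15) = 1/2 ✓; 2 stages ⇒ order 2.

2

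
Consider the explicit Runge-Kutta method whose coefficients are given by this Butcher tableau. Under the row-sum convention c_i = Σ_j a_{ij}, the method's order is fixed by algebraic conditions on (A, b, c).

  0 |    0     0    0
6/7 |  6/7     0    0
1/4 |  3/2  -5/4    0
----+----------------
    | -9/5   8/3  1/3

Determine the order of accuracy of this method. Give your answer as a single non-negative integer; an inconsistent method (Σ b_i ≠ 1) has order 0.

0

b = (-9/5, 8/3, 1/3)
c = (0, 6/7, 1/4)
Ac = (0, 0, -15/14)
Σ b_i: (-9/5)·1 + 8/3·1 + 1/3·1 = 6/5 ≠ 1 ⇒ order 0.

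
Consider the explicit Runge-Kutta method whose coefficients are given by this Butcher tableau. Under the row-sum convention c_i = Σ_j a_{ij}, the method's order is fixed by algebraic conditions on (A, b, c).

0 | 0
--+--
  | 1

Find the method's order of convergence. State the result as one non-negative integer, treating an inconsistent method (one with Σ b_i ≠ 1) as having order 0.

1

b = (1)
c = (0)
Σ b_i: 1·1 = 1 ✓; 1 stage ⇒ order 1.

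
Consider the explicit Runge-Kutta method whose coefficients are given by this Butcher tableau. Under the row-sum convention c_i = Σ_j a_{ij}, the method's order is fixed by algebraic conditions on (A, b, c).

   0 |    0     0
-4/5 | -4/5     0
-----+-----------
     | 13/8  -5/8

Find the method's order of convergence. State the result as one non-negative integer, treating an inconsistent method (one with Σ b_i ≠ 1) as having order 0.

2

b = (13/8, -5/8)
c = (0, -4/5)
Σ b_i: 13/8·1 + (-5/8)·1 = 1 ✓
b·c: (-5/8)·(-4/5) = 1/2 ✓; 2 stages ⇒ order 2.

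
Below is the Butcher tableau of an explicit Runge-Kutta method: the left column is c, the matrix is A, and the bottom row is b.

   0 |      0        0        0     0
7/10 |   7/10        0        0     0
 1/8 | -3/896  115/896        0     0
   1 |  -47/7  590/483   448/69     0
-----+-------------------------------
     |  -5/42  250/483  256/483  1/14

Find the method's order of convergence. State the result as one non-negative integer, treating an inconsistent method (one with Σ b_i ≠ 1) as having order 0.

b = (-5/42, 250/483, 256/483, 1/14)
c = (0, 7/10, 1/8, 1)
Ac = (0, 0, 23/256, 5/3)
Σ b_i: (-5/42)·1 + 250/483·1 + 256/483·1 + 1/14·1 = 1 ✓
b·c: 250/483·7/10 + 256/483·1/8 + 1/14·1 = 1/2 ✓
b·c²: 250/483·49/100 + 256/483·1/64 + 1/14·1 = 1/3 ✓
b·Ac: 256/483·23/256 + 1/14·5/3 = 1/6 ✓
b·c³: 250/483·343/1000 + 256/483·1/512 + 1/14·1 = 1/4 ✓
b·(c∘Ac): 256/483·23/2048 + 1/14·5/3 = 1/8 ✓
b·Ac²: 256/483·161/2560 + 1/14·7/10 = 1/12 ✓
b·A²c: 1/14·7/12 = 1/24 ✓; 4 stages ⇒ order 4.

4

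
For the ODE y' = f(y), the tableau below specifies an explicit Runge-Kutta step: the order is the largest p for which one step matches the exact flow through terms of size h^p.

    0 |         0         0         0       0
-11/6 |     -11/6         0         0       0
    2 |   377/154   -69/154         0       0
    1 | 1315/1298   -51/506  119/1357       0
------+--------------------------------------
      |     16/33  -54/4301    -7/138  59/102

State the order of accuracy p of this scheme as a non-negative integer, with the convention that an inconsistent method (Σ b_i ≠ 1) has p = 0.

4

b = (16/33, -54/4301, -7/138, 59/102)
c = (0, -11/6, 2, 1)
Ac = (0, 0, 23/28, 85/236)
Σ b_i: 16/33·1 + (-54/4301)·1 + (-7/138)·1 + 59/102·1 = 1 ✓
b·c: (-54/4301)·(-11/6) + (-7/138)·2 + 59/102·1 = 1/2 ✓
b·c²: (-54/4301)·121/36 + (-7/138)·4 + 59/102·1 = 1/3 ✓
b·Ac: (-7/138)·23/28 + 59/102·85/236 = 1/6 ✓
b·c³: (-54/4301)·(-1331/216) + (-7/138)·8 + 59/102·1 = 1/4 ✓
b·(c∘Ac): (-7/138)·23/14 + 59/102·85/236 = 1/8 ✓
b·Ac²: (-7/138)·(-253/168) + 59/102·17/1416 = 1/12 ✓
b·A²c: 59/102·17/236 = 1/24 ✓; 4 stages ⇒ order 4.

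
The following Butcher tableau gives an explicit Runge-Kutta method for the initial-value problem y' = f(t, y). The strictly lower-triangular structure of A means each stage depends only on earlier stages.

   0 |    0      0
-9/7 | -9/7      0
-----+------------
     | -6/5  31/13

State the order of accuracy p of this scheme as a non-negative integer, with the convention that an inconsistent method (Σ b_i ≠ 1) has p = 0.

b = (-6/5, 31/13)
c = (0, -9/7)
Σ b_i: (-6/5)·1 + 31/13·1 = 77/65 ≠ 1 ⇒ order 0.

0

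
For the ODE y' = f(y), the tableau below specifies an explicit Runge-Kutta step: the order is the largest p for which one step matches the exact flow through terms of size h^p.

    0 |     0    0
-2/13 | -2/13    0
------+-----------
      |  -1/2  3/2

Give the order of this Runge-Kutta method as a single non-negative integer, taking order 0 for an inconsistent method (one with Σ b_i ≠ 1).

1

b = (-1/2, 3/2)
c = (0, -2/13)
Σ b_i: (-1/2)·1 + 3/2·1 = 1 ✓
b·c: 3/2·(-2/13) = -3/13 ≠ 1/2 ⇒ order 1.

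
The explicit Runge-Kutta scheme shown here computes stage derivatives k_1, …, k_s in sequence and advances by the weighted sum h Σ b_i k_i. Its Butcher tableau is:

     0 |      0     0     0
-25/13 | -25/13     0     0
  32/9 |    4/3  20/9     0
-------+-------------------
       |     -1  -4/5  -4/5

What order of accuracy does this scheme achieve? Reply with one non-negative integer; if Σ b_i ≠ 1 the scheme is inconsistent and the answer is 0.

b = (-1, -4/5, -4/5)
c = (0, -25/13, 32/9)
Ac = (0, 0, -500/117)
Σ b_i: (-1)·1 + (-4/5)·1 + (-4/5)·1 = -13/5 ≠ 1 ⇒ order 0.

0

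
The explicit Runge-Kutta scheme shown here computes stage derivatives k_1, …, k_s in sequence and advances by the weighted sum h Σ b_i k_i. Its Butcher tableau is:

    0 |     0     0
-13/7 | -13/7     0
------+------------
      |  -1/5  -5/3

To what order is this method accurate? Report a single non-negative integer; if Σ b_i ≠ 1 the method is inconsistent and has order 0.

b = (-1/5, -5/3)
c = (0, -13/7)
Σ b_i: (-1/5)·1 + (-5/3)·1 = -28/15 ≠ 1 ⇒ order 0.

0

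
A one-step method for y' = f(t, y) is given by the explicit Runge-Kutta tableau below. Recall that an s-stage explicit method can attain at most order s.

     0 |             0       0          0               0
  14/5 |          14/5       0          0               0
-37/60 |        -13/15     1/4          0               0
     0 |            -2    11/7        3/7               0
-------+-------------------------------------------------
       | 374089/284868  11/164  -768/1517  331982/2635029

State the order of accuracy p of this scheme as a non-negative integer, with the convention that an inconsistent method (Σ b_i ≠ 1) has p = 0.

b = (374089/284868, 11/164, -768/1517, 331982/2635029)
c = (0, 14/5, -37/60, 0)
Ac = (0, 0, 7/10, 579/140)
Σ b_i: 374089/284868·1 + 11/164·1 + (-768/1517)·1 + 331982/2635029·1 = 1 ✓
b·c: 11/164·14/5 + (-768/1517)·(-37/60) = 1/2 ✓
b·c²: 11/164·196/25 + (-768/1517)·1369/3600 = 1/3 ✓
b·Ac: (-768/1517)·7/10 + 331982/2635029·579/140 = 1/6 ✓
b·c³: 11/164·2744/125 + (-768/1517)·(-50653/216000) = 358/225 ≠ 1/4 ⇒ order 3.
b·(c∘Ac): (-768/1517)·(-259/600) = 224/1025 ≠ 1/8
b·Ac²: (-768/1517)·49/25 + 331982/2635029·104857/8400 = 24197/41688 ≠ 1/12
b·A²c: 331982/2635029·3/10 = 165991/4391715 ≠ 1/24

3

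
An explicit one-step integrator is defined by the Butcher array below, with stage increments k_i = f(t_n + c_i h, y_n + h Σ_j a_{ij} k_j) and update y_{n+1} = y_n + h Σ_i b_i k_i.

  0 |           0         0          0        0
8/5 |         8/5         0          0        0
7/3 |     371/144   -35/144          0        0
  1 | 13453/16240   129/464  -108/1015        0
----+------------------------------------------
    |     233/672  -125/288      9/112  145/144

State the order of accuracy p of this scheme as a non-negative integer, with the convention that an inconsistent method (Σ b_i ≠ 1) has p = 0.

b = (233/672, -125/288, 9/112, 145/144)
c = (0, 8/5, 7/3, 1)
Ac = (0, 0, -7/18, 57/290)
Σ b_i: 233/672·1 + (-125/288)·1 + 9/112·1 + 145/144·1 = 1 ✓
b·c: (-125/288)·8/5 + 9/112·7/3 + 145/144·1 = 1/2 ✓
b·c²: (-125/288)·64/25 + 9/112·49/9 + 145/144·1 = 1/3 ✓
b·Ac: 9/112·(-7/18) + 145/144·57/290 = 1/6 ✓
b·c³: (-125/288)·512/125 + 9/112·343/27 + 145/144·1 = 1/4 ✓
b·(c∘Ac): 9/112·(-49/54) + 145/144·57/290 = 1/8 ✓
b·Ac²: 9/112·(-28/45) + 145/144·96/725 = 1/12 ✓
b·A²c: 145/144·6/145 = 1/24 ✓; 4 stages ⇒ order 4.

4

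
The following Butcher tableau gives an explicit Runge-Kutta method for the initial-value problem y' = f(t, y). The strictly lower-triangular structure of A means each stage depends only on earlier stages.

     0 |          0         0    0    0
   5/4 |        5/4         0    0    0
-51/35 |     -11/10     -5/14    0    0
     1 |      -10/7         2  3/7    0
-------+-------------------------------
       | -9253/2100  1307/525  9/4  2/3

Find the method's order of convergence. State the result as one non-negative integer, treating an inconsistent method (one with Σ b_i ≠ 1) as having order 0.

2

b = (-9253/2100, 1307/525, 9/4, 2/3)
c = (0, 5/4, -51/35, 1)
Ac = (0, 0, -25/56, 919/490)
Σ b_i: (-9253/2100)·1 + 1307/525·1 + 9/4·1 + 2/3·1 = 1 ✓
b·c: 1307/525·5/4 + 9/4·(-51/35) + 2/3·1 = 1/2 ✓
b·c²: 1307/525·25/16 + 9/4·2601/1225 + 2/3·1 = 548833/58800 ≠ 1/3 ⇒ order 2.
b·Ac: 9/4·(-25/56) + 2/3·919/490 = 5783/23520 ≠ 1/6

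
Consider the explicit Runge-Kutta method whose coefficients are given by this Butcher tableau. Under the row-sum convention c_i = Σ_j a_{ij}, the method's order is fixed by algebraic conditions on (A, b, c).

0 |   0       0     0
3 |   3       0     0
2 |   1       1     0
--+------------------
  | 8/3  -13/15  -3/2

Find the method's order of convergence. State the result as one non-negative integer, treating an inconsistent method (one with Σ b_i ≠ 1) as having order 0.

b = (8/3, -13/15, -3/2)
c = (0, 3, 2)
Ac = (0, 0, 3)
Σ b_i: 8/3·1 + (-13/15)·1 + (-3/2)·1 = 3/10 ≠ 1 ⇒ order 0.

0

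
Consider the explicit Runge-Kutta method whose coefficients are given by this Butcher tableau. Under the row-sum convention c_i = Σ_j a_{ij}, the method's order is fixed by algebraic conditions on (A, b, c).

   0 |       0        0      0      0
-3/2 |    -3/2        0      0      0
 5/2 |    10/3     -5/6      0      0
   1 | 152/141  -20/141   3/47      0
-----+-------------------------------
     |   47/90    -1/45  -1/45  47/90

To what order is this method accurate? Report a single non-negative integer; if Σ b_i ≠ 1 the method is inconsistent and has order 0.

b = (47/90, -1/45, -1/45, 47/90)
c = (0, -3/2, 5/2, 1)
Ac = (0, 0, 5/4, 35/94)
Σ b_i: 47/90·1 + (-1/45)·1 + (-1/45)·1 + 47/90·1 = 1 ✓
b·c: (-1/45)·(-3/2) + (-1/45)·5/2 + 47/90·1 = 1/2 ✓
b·c²: (-1/45)·9/4 + (-1/45)·25/4 + 47/90·1 = 1/3 ✓
b·Ac: (-1/45)·5/4 + 47/90·35/94 = 1/6 ✓
b·c³: (-1/45)·(-27/8) + (-1/45)·125/8 + 47/90·1 = 1/4 ✓
b·(c∘Ac): (-1/45)·25/8 + 47/90·35/94 = 1/8 ✓
b·Ac²: (-1/45)·(-15/8) + 47/90·15/188 = 1/12 ✓
b·A²c: 47/90·15/188 = 1/24 ✓; 4 stages ⇒ order 4.

4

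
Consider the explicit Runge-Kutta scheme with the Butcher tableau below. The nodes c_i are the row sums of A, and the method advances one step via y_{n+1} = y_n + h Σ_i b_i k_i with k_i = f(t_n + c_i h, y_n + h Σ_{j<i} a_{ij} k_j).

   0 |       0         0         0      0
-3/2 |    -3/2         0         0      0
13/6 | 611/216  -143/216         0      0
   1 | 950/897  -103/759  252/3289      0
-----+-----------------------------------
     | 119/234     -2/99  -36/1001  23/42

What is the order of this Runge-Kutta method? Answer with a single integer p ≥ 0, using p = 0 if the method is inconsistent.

4

b = (119/234, -2/99, -36/1001, 23/42)
c = (0, -3/2, 13/6, 1)
Ac = (0, 0, 143/144, 17/46)
Σ b_i: 119/234·1 + (-2/99)·1 + (-36/1001)·1 + 23/42·1 = 1 ✓
b·c: (-2/99)·(-3/2) + (-36/1001)·13/6 + 23/42·1 = 1/2 ✓
b·c²: (-2/99)·9/4 + (-36/1001)·169/36 + 23/42·1 = 1/3 ✓
b·Ac: (-36/1001)·143/144 + 23/42·17/46 = 1/6 ✓
b·c³: (-2/99)·(-27/8) + (-36/1001)·2197/216 + 23/42·1 = 1/4 ✓
b·(c∘Ac): (-36/1001)·1859/864 + 23/42·17/46 = 1/8 ✓
b·Ac²: (-36/1001)·(-143/96) + 23/42·5/92 = 1/12 ✓
b·A²c: 23/42·7/92 = 1/24 ✓; 4 stages ⇒ order 4.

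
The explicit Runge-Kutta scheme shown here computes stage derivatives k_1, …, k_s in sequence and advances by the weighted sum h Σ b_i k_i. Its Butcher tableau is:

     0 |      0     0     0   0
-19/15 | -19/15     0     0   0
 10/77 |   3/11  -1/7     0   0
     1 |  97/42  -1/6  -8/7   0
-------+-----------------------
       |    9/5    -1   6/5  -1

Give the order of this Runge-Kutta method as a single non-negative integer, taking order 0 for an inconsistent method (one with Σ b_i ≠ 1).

1

b = (9/5, -1, 6/5, -1)
c = (0, -19/15, 10/77, 1)
Ac = (0, 0, 19/105, 3041/48510)
Σ b_i: 9/5·1 + (-1)·1 + 6/5·1 + (-1)·1 = 1 ✓
b·c: (-1)·(-19/15) + 6/5·10/77 + (-1)·1 = 488/1155 ≠ 1/2 ⇒ order 1.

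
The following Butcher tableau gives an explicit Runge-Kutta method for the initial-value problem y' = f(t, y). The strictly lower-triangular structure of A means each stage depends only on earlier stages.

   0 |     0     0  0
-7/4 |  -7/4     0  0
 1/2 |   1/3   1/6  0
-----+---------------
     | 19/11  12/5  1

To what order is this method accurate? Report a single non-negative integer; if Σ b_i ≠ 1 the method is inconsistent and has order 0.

0

b = (19/11, 12/5, 1)
c = (0, -7/4, 1/2)
Ac = (0, 0, -7/24)
Σ b_i: 19/11·1 + 12/5·1 + 1·1 = 282/55 ≠ 1 ⇒ order 0.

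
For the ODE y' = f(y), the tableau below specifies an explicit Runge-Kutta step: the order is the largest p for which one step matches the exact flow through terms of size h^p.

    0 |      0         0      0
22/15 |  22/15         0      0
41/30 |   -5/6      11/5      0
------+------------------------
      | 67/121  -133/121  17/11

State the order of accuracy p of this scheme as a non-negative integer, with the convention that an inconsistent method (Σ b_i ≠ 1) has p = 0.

b = (67/121, -133/121, 17/11)
c = (0, 22/15, 41/30)
Ac = (0, 0, 242/75)
Σ b_i: 67/121·1 + (-133/121)·1 + 17/11·1 = 1 ✓
b·c: (-133/121)·22/15 + 17/11·41/30 = 1/2 ✓
b·c²: (-133/121)·484/225 + 17/11·1681/900 = 1723/3300 ≠ 1/3 ⇒ order 2.
b·Ac: 17/11·242/75 = 374/75 ≠ 1/6

2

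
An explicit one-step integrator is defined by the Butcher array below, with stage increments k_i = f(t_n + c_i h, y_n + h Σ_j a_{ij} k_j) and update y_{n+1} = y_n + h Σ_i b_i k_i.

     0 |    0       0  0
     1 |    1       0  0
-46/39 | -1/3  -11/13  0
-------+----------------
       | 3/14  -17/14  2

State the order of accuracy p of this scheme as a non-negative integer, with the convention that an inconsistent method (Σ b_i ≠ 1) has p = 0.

b = (3/14, -17/14, 2)
c = (0, 1, -46/39)
Ac = (0, 0, -11/13)
Σ b_i: 3/14·1 + (-17/14)·1 + 2·1 = 1 ✓
b·c: (-17/14)·1 + 2·(-46/39) = -1951/546 ≠ 1/2 ⇒ order 1.

1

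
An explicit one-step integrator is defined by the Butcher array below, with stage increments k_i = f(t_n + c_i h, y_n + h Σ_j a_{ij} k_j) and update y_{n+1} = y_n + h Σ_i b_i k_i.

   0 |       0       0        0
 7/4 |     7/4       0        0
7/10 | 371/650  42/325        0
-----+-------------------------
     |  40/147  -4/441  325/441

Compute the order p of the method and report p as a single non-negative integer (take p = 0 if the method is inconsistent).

b = (40/147, -4/441, 325/441)
c = (0, 7/4, 7/10)
Ac = (0, 0, 147/650)
Σ b_i: 40/147·1 + (-4/441)·1 + 325/441·1 = 1 ✓
b·c: (-4/441)·7/4 + 325/441·7/10 = 1/2 ✓
b·c²: (-4/441)·49/16 + 325/441·49/100 = 1/3 ✓
b·Ac: 325/441·147/650 = 1/6 ✓; 3 stages ⇒ order 3.

3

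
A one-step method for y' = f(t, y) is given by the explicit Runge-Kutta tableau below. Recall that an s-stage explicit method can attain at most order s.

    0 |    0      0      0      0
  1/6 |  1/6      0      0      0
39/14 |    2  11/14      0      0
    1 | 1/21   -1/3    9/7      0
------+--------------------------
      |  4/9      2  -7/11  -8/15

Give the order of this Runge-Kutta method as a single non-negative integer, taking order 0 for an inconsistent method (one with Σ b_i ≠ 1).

0

b = (4/9, 2, -7/11, -8/15)
c = (0, 1/6, 39/14, 1)
Ac = (0, 0, 11/84, 1555/441)
Σ b_i: 4/9·1 + 2·1 + (-7/11)·1 + (-8/15)·1 = 631/495 ≠ 1 ⇒ order 0.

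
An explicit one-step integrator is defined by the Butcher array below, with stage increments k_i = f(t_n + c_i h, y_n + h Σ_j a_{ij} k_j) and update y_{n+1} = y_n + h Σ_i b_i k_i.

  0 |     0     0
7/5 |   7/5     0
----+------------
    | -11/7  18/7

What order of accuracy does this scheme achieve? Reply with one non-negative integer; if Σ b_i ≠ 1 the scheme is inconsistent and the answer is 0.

b = (-11/7, 18/7)
c = (0, 7/5)
Σ b_i: (-11/7)·1 + 18/7·1 = 1 ✓
b·c: 18/7·7/5 = 18/5 ≠ 1/2 ⇒ order 1.

1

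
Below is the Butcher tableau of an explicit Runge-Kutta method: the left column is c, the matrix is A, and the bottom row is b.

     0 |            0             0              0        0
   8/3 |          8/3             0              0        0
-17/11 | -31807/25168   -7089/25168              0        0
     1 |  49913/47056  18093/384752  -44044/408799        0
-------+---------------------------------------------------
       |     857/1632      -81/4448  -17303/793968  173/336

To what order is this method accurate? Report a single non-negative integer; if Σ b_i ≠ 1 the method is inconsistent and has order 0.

4

b = (857/1632, -81/4448, -17303/793968, 173/336)
c = (0, 8/3, -17/11, 1)
Ac = (0, 0, -2363/3146, 101/346)
Σ b_i: 857/1632·1 + (-81/4448)·1 + (-17303/793968)·1 + 173/336·1 = 1 ✓
b·c: (-81/4448)·8/3 + (-17303/793968)·(-17/11) + 173/336·1 = 1/2 ✓
b·c²: (-81/4448)·64/9 + (-17303/793968)·289/121 + 173/336·1 = 1/3 ✓
b·Ac: (-17303/793968)·(-2363/3146) + 173/336·101/346 = 1/6 ✓
b·c³: (-81/4448)·512/27 + (-17303/793968)·(-4913/1331) + 173/336·1 = 1/4 ✓
b·(c∘Ac): (-17303/793968)·40171/34606 + 173/336·101/346 = 1/8 ✓
b·Ac²: (-17303/793968)·(-9452/4719) + 173/336·40/519 = 1/12 ✓
b·A²c: 173/336·14/173 = 1/24 ✓; 4 stages ⇒ order 4.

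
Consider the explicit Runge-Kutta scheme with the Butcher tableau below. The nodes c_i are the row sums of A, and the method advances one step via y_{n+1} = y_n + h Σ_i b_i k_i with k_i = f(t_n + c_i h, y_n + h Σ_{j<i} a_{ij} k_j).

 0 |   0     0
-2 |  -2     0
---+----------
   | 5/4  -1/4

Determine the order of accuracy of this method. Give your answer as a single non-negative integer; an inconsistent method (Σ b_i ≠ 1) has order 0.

b = (5/4, -1/4)
c = (0, -2)
Σ b_i: 5/4·1 + (-1/4)·1 = 1 ✓
b·c: (-1/4)·(-2) = 1/2 ✓; 2 stages ⇒ order 2.

2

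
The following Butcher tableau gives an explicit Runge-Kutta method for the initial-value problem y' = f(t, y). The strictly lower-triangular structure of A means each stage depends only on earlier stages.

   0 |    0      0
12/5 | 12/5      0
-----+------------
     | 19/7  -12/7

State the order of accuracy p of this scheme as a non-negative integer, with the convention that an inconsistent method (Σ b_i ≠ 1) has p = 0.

b = (19/7, -12/7)
c = (0, 12/5)
Σ b_i: 19/7·1 + (-12/7)·1 = 1 ✓
b·c: (-12/7)·12/5 = -144/35 ≠ 1/2 ⇒ order 1.

1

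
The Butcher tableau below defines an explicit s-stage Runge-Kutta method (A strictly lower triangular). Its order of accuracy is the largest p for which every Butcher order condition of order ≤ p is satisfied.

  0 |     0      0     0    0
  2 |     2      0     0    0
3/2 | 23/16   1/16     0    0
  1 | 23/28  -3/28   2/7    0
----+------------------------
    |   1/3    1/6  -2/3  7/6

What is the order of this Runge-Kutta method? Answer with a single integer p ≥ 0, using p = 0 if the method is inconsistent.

b = (1/3, 1/6, -2/3, 7/6)
c = (0, 2, 3/2, 1)
Ac = (0, 0, 1/8, 3/14)
Σ b_i: 1/3·1 + 1/6·1 + (-2/3)·1 + 7/6·1 = 1 ✓
b·c: 1/6·2 + (-2/3)·3/2 + 7/6·1 = 1/2 ✓
b·c²: 1/6·4 + (-2/3)·9/4 + 7/6·1 = 1/3 ✓
b·Ac: (-2/3)·1/8 + 7/6·3/14 = 1/6 ✓
b·c³: 1/6·8 + (-2/3)·27/8 + 7/6·1 = 1/4 ✓
b·(c∘Ac): (-2/3)·3/16 + 7/6·3/14 = 1/8 ✓
b·Ac²: (-2/3)·1/4 + 7/6·3/14 = 1/12 ✓
b·A²c: 7/6·1/28 = 1/24 ✓; 4 stages ⇒ order 4.

4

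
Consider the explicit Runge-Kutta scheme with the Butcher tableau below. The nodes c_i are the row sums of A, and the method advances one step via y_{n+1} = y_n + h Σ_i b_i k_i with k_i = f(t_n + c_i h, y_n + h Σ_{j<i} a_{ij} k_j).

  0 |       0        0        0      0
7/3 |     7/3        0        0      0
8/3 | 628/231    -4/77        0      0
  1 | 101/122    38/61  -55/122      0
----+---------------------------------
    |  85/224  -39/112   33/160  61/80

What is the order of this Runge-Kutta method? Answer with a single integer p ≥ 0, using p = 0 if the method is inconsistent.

b = (85/224, -39/112, 33/160, 61/80)
c = (0, 7/3, 8/3, 1)
Ac = (0, 0, -4/33, 46/183)
Σ b_i: 85/224·1 + (-39/112)·1 + 33/160·1 + 61/80·1 = 1 ✓
b·c: (-39/112)·7/3 + 33/160·8/3 + 61/80·1 = 1/2 ✓
b·c²: (-39/112)·49/9 + 33/160·64/9 + 61/80·1 = 1/3 ✓
b·Ac: 33/160·(-4/33) + 61/80·46/183 = 1/6 ✓
b·c³: (-39/112)·343/27 + 33/160·512/27 + 61/80·1 = 1/4 ✓
b·(c∘Ac): 33/160·(-32/99) + 61/80·46/183 = 1/8 ✓
b·Ac²: 33/160·(-28/99) + 61/80·34/183 = 1/12 ✓
b·A²c: 61/80·10/183 = 1/24 ✓; 4 stages ⇒ order 4.

4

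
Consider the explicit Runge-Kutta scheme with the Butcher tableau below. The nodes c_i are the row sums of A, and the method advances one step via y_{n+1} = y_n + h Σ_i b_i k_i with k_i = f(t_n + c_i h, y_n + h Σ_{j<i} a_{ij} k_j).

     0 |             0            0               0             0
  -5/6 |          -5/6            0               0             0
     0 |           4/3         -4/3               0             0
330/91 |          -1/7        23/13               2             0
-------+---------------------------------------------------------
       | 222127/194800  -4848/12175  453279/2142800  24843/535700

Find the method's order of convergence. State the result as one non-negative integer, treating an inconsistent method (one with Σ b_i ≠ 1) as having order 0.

b = (222127/194800, -4848/12175, 453279/2142800, 24843/535700)
c = (0, -5/6, 0, 330/91)
Ac = (0, 0, 10/9, -115/78)
Σ b_i: 222127/194800·1 + (-4848/12175)·1 + 453279/2142800·1 + 24843/535700·1 = 1 ✓
b·c: (-4848/12175)·(-5/6) + 24843/535700·330/91 = 1/2 ✓
b·c²: (-4848/12175)·25/36 + 24843/535700·108900/8281 = 1/3 ✓
b·Ac: 453279/2142800·10/9 + 24843/535700·(-115/78) = 1/6 ✓
b·c³: (-4848/12175)·(-125/216) + 24843/535700·35937000/753571 = 2000/819 ≠ 1/4 ⇒ order 3.
b·(c∘Ac): 24843/535700·(-6325/1183) = -483/1948 ≠ 1/8
b·Ac²: 453279/2142800·(-25/27) + 24843/535700·575/468 = -5/36 ≠ 1/12
b·A²c: 24843/535700·20/9 = 8281/80355 ≠ 1/24

3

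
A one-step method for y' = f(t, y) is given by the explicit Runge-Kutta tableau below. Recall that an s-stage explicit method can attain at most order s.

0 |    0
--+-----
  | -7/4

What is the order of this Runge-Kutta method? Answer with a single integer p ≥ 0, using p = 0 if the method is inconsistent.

b = (-7/4)
c = (0)
Σ b_i: (-7/4)·1 = -7/4 ≠ 1 ⇒ order 0.

0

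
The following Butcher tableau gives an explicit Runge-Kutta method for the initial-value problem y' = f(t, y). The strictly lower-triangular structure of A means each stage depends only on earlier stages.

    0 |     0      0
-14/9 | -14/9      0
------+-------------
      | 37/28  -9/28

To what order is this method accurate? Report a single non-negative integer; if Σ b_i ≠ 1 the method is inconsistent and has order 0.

2

b = (37/28, -9/28)
c = (0, -14/9)
Σ b_i: 37/28·1 + (-9/28)·1 = 1 ✓
b·c: (-9/28)·(-14/9) = 1/2 ✓; 2 stages ⇒ order 2.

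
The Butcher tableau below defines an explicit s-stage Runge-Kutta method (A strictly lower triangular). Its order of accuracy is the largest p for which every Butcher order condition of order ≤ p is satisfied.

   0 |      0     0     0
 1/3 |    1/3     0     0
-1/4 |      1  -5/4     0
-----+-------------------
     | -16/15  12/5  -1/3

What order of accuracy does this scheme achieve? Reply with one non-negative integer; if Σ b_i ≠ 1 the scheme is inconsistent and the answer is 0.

1

b = (-16/15, 12/5, -1/3)
c = (0, 1/3, -1/4)
Ac = (0, 0, -5/12)
Σ b_i: (-16/15)·1 + 12/5·1 + (-1/3)·1 = 1 ✓
b·c: 12/5·1/3 + (-1/3)·(-1/4) = 53/60 ≠ 1/2 ⇒ order 1.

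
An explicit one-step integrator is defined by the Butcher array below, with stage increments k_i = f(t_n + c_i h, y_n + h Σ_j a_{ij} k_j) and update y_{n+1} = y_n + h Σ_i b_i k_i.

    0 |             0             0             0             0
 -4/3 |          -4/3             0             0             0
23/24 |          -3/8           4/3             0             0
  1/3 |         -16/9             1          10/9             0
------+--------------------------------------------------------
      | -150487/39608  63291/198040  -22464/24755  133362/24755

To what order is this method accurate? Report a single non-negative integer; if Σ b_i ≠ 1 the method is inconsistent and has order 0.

b = (-150487/39608, 63291/198040, -22464/24755, 133362/24755)
c = (0, -4/3, 23/24, 1/3)
Ac = (0, 0, -16/9, -29/108)
Σ b_i: (-150487/39608)·1 + 63291/198040·1 + (-22464/24755)·1 + 133362/24755·1 = 1 ✓
b·c: 63291/198040·(-4/3) + (-22464/24755)·23/24 + 133362/24755·1/3 = 1/2 ✓
b·c²: 63291/198040·16/9 + (-22464/24755)·529/576 + 133362/24755·1/9 = 1/3 ✓
b·Ac: (-22464/24755)·(-16/9) + 133362/24755·(-29/108) = 1/6 ✓
b·c³: 63291/198040·(-64/27) + (-22464/24755)·12167/13824 + 133362/24755·1/27 = -483623/356472 ≠ 1/4 ⇒ order 3.
b·(c∘Ac): (-22464/24755)·(-46/27) + 133362/24755·(-29/324) = 94807/89118 ≠ 1/8
b·Ac²: (-22464/24755)·64/27 + 133362/24755·7253/2592 = 9213953/712944 ≠ 1/12
b·A²c: 133362/24755·(-160/81) = -474176/44559 ≠ 1/24

3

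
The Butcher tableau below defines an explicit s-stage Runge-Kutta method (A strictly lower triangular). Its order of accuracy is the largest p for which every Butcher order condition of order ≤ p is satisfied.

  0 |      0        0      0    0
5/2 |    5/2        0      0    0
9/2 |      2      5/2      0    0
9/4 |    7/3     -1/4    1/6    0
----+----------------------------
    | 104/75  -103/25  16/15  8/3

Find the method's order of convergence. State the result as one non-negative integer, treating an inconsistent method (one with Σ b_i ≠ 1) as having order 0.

b = (104/75, -103/25, 16/15, 8/3)
c = (0, 5/2, 9/2, 9/4)
Ac = (0, 0, 25/4, 1/8)
Σ b_i: 104/75·1 + (-103/25)·1 + 16/15·1 + 8/3·1 = 1 ✓
b·c: (-103/25)·5/2 + 16/15·9/2 + 8/3·9/4 = 1/2 ✓
b·c²: (-103/25)·25/4 + 16/15·81/4 + 8/3·81/16 = 187/20 ≠ 1/3 ⇒ order 2.
b·Ac: 16/15·25/4 + 8/3·1/8 = 7 ≠ 1/6

2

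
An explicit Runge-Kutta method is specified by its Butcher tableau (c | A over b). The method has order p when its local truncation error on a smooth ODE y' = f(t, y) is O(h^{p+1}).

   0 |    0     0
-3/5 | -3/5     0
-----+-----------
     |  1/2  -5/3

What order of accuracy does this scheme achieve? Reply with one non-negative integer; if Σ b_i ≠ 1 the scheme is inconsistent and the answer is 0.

0

b = (1/2, -5/3)
c = (0, -3/5)
Σ b_i: 1/2·1 + (-5/3)·1 = -7/6 ≠ 1 ⇒ order 0.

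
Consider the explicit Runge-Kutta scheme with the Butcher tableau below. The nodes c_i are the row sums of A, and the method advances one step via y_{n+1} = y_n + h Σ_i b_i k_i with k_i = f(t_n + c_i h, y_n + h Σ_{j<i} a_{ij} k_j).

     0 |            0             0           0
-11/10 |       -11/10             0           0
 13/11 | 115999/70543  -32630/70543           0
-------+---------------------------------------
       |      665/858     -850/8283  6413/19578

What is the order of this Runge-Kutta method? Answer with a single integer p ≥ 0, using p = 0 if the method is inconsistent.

b = (665/858, -850/8283, 6413/19578)
c = (0, -11/10, 13/11)
Ac = (0, 0, 3263/6413)
Σ b_i: 665/858·1 + (-850/8283)·1 + 6413/19578·1 = 1 ✓
b·c: (-850/8283)·(-11/10) + 6413/19578·13/11 = 1/2 ✓
b·c²: (-850/8283)·121/100 + 6413/19578·169/121 = 1/3 ✓
b·Ac: 6413/19578·3263/6413 = 1/6 ✓; 3 stages ⇒ order 3.

3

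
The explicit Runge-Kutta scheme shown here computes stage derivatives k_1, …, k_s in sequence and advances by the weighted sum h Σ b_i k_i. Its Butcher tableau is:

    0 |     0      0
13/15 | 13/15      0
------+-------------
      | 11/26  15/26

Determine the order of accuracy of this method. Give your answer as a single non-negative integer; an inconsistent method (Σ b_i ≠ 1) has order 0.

2

b = (11/26, 15/26)
c = (0, 13/15)
Σ b_i: 11/26·1 + 15/26·1 = 1 ✓
b·c: 15/26·13/15 = 1/2 ✓; 2 stages ⇒ order 2.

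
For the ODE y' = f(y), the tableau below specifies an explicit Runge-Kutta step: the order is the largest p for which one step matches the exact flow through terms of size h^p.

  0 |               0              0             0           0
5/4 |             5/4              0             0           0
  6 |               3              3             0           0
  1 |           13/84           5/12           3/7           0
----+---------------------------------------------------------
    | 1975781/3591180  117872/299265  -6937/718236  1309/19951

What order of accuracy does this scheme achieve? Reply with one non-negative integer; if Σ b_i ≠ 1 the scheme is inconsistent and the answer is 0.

3

b = (1975781/3591180, 117872/299265, -6937/718236, 1309/19951)
c = (0, 5/4, 6, 1)
Ac = (0, 0, 15/4, 1039/336)
Σ b_i: 1975781/3591180·1 + 117872/299265·1 + (-6937/718236)·1 + 1309/19951·1 = 1 ✓
b·c: 117872/299265·5/4 + (-6937/718236)·6 + 1309/19951·1 = 1/2 ✓
b·c²: 117872/299265·25/16 + (-6937/718236)·36 + 1309/19951·1 = 1/3 ✓
b·Ac: (-6937/718236)·15/4 + 1309/19951·1039/336 = 1/6 ✓
b·c³: 117872/299265·125/64 + (-6937/718236)·216 + 1309/19951·1 = -299581/239412 ≠ 1/4 ⇒ order 3.
b·(c∘Ac): (-6937/718236)·45/2 + 1309/19951·1039/336 = -13817/957648 ≠ 1/8
b·Ac²: (-6937/718236)·75/16 + 1309/19951·21611/1344 = 483479/478824 ≠ 1/12
b·A²c: 1309/19951·45/28 = 8415/79804 ≠ 1/24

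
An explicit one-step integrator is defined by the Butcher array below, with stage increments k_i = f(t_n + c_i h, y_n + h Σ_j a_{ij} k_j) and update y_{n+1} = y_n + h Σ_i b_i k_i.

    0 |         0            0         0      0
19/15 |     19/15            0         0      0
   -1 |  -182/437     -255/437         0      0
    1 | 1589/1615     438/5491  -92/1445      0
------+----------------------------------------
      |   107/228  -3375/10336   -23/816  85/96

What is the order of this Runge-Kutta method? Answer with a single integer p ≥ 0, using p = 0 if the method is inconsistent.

b = (107/228, -3375/10336, -23/816, 85/96)
c = (0, 19/15, -1, 1)
Ac = (0, 0, -17/23, 14/85)
Σ b_i: 107/228·1 + (-3375/10336)·1 + (-23/816)·1 + 85/96·1 = 1 ✓
b·c: (-3375/10336)·19/15 + (-23/816)·(-1) + 85/96·1 = 1/2 ✓
b·c²: (-3375/10336)·361/225 + (-23/816)·1 + 85/96·1 = 1/3 ✓
b·Ac: (-23/816)·(-17/23) + 85/96·14/85 = 1/6 ✓
b·c³: (-3375/10336)·6859/3375 + (-23/816)·(-1) + 85/96·1 = 1/4 ✓
b·(c∘Ac): (-23/816)·17/23 + 85/96·14/85 = 1/8 ✓
b·Ac²: (-23/816)·(-323/345) + 85/96·82/1275 = 1/12 ✓
b·A²c: 85/96·4/85 = 1/24 ✓; 4 stages ⇒ order 4.

4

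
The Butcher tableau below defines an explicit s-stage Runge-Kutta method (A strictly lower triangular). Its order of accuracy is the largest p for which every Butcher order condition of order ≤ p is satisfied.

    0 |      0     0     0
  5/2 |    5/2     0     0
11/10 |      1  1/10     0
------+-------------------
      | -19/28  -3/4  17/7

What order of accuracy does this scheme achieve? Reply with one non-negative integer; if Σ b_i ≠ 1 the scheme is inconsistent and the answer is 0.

1

b = (-19/28, -3/4, 17/7)
c = (0, 5/2, 11/10)
Ac = (0, 0, 1/4)
Σ b_i: (-19/28)·1 + (-3/4)·1 + 17/7·1 = 1 ✓
b·c: (-3/4)·5/2 + 17/7·11/10 = 223/280 ≠ 1/2 ⇒ order 1.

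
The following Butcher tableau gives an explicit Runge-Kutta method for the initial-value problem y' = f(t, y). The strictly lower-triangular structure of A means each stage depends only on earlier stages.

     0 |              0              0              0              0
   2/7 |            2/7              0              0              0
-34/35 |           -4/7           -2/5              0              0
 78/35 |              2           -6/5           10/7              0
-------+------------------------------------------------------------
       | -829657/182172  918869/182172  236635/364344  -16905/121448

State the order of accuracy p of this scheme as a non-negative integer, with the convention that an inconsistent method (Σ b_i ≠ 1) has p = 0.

3

b = (-829657/182172, 918869/182172, 236635/364344, -16905/121448)
c = (0, 2/7, -34/35, 78/35)
Ac = (0, 0, -4/35, -424/245)
Σ b_i: (-829657/182172)·1 + 918869/182172·1 + 236635/364344·1 + (-16905/121448)·1 = 1 ✓
b·c: 918869/182172·2/7 + 236635/364344·(-34/35) + (-16905/121448)·78/35 = 1/2 ✓
b·c²: 918869/182172·4/49 + 236635/364344·1156/1225 + (-16905/121448)·6084/1225 = 1/3 ✓
b·Ac: 236635/364344·(-4/35) + (-16905/121448)·(-424/245) = 1/6 ✓
b·c³: 918869/182172·8/343 + 236635/364344·(-39304/42875) + (-16905/121448)·474552/42875 = -2207974/1093925 ≠ 1/4 ⇒ order 3.
b·(c∘Ac): 236635/364344·136/1225 + (-16905/121448)·(-33072/8575) = 194135/318801 ≠ 1/8
b·Ac²: 236635/364344·(-8/245) + (-16905/121448)·2144/1715 = -523/2679 ≠ 1/12
b·A²c: (-16905/121448)·(-8/49) = 345/15181 ≠ 1/24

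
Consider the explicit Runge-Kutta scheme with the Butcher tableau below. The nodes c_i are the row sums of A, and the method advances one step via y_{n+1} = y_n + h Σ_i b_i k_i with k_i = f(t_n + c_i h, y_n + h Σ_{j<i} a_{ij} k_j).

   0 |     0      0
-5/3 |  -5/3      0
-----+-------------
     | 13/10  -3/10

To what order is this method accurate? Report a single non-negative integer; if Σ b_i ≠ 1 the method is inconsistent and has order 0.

2

b = (13/10, -3/10)
c = (0, -5/3)
Σ b_i: 13/10·1 + (-3/10)·1 = 1 ✓
b·c: (-3/10)·(-5/3) = 1/2 ✓; 2 stages ⇒ order 2.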